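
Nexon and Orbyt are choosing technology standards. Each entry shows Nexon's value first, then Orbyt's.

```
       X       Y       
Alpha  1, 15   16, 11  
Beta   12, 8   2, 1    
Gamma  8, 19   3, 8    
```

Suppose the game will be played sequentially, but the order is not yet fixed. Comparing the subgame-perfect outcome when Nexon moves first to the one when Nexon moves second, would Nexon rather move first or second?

If Nexon leads: Orbyt's best replies are Alpha→X, Beta→X, Gamma→X; Nexon's induced payoffs 1, 12, 8; outcome (Beta, X), payoffs (12, 8).
If Orbyt leads: Nexon's best replies are X→Beta, Y→Alpha; Orbyt's induced payoffs 8, 11; outcome (Alpha, Y), payoffs (16, 11).
Nexon gets 12 moving first and 16 moving second, so Nexon prefers to move second.

second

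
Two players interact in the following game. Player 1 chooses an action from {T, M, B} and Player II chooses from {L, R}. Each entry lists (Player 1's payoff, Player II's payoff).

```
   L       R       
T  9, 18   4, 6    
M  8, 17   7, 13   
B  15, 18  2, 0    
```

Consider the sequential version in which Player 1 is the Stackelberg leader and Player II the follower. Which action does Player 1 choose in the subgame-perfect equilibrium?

B

Solve by backward induction (Player 1 leads).
- T → Player II plays L (best of 18, 6); Player 1 gets 9.
- M → Player II plays L (best of 17, 13); Player 1 gets 8.
- B → Player II plays L (best of 18, 0); Player 1 gets 15.
Player 1's induced payoffs are 9, 8, 15, so Player 1 commits to B. Subgame-perfect outcome: (B, L) with payoffs (15, 18).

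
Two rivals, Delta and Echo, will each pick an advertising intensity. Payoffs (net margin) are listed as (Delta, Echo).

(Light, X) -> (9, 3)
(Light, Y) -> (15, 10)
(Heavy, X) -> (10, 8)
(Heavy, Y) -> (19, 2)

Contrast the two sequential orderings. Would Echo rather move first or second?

If Delta leads: Echo's best replies are Light→Y, Heavy→X; Delta's induced payoffs 15, 10; outcome (Light, Y), payoffs (15, 10).
If Echo leads: Delta's best replies are X→Heavy, Y→Heavy; Echo's induced payoffs 8, 2; outcome (Heavy, X), payoffs (10, 8).
Echo gets 8 moving first and 10 moving second, so Echo prefers to move second.

second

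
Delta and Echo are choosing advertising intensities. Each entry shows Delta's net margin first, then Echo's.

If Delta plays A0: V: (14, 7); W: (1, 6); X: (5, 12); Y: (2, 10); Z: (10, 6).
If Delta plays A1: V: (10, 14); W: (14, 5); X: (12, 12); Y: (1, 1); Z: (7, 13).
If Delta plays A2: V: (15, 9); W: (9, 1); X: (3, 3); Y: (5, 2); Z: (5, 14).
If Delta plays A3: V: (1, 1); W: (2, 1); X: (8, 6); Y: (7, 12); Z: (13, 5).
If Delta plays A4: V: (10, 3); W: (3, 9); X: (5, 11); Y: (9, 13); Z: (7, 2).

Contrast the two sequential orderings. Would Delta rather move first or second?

If Delta leads: Echo's best replies are A0→X, A1→V, A2→Z, A3→Y, A4→Y; Delta's induced payoffs 5, 10, 5, 7, 9; outcome (A1, V), payoffs (10, 14).
If Echo leads: Delta's best replies are V→A2, W→A1, X→A1, Y→A4, Z→A3; Echo's induced payoffs 9, 5, 12, 13, 5; outcome (A4, Y), payoffs (9, 13).
Delta gets 10 moving first and 9 moving second, so Delta prefers to move first.

first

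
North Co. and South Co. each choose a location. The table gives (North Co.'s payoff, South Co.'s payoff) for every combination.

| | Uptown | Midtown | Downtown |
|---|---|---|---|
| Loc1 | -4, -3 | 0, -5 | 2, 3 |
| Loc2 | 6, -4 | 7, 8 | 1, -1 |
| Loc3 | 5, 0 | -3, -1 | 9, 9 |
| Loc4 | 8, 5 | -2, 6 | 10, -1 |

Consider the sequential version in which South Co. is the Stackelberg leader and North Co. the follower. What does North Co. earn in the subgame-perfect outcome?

7

North Co. best-responds to each possible South Co. move:
- Uptown → North Co. plays Loc4 (best of -4, 6, 5, 8); South Co. gets 5.
- Midtown → North Co. plays Loc2 (best of 0, 7, -3, -2); South Co. gets 8.
- Downtown → North Co. plays Loc4 (best of 2, 1, 9, 10); South Co. gets -1.
Among 5, 8, -1, the best is 8 at Midtown. Subgame-perfect outcome: (Loc2, Midtown) with payoffs (7, 8).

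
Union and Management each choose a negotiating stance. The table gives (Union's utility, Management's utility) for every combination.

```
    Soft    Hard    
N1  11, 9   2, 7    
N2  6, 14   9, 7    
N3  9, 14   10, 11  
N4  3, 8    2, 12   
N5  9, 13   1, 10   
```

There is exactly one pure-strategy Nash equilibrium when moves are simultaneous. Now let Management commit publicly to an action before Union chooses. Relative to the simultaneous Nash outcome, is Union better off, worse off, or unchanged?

Solve by backward induction (Management leads).
- Soft → Union plays N1 (best of 11, 6, 9, 3, 9); Management gets 9.
- Hard → Union plays N3 (best of 2, 9, 10, 2, 1); Management gets 11.
Management's induced payoffs are 9, 11, so Management commits to Hard. Subgame-perfect outcome: (N3, Hard) with payoffs (10, 11).
Under simultaneous play:
Union's best replies: Soft→N1; Hard→N3.
Management's best replies: N1→Soft; N2→Soft; N3→Soft; N4→Hard; N5→Soft.
Only (N1, Soft) has each player best-responding; Nash payoffs (11, 9).
Union earns 10 sequentially versus 11 at the Nash outcome: worse off.

worse off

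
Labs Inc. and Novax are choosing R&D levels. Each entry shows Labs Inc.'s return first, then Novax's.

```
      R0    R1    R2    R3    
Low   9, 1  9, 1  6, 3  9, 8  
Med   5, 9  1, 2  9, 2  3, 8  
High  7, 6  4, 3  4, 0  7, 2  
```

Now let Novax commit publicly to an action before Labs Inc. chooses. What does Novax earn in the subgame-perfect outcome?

Solve by backward induction (Novax leads).
- R0: Labs Inc. compares 9, 5, 7 and picks Low; Novax would get 1.
- R1: Labs Inc. compares 9, 1, 4 and picks Low; Novax would get 1.
- R2: Labs Inc. compares 6, 9, 4 and picks Med; Novax would get 2.
- R3: Labs Inc. compares 9, 3, 7 and picks Low; Novax would get 8.
Novax's induced payoffs are 1, 1, 2, 8, so Novax commits to R3. Subgame-perfect outcome: (Low, R3) with payoffs (9, 8).

8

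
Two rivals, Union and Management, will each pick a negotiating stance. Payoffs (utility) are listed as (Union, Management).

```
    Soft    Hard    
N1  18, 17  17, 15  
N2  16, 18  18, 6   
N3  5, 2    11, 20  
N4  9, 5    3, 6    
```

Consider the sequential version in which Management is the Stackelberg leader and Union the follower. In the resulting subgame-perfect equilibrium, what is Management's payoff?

Solve by backward induction (Management leads).
- Soft: BR = N1, leader payoff 17.
- Hard: BR = N2, leader payoff 6.
Maximizing over 17, 6, Management chooses Soft. Subgame-perfect outcome: (N1, Soft) with payoffs (18, 17).

17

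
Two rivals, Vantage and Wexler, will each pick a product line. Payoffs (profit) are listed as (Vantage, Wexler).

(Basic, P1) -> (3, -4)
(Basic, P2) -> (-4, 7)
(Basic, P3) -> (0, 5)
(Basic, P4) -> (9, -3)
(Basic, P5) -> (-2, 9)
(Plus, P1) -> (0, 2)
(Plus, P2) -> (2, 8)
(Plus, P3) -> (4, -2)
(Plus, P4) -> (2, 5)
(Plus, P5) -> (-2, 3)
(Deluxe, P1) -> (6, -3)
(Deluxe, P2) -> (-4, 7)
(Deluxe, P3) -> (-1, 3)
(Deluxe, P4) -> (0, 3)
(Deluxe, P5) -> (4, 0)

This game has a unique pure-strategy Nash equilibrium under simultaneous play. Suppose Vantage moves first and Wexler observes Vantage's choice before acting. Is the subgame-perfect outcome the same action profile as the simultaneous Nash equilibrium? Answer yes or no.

yes

Backward induction with Vantage moving first.
- Basic: Wexler compares -4, 7, 5, -3, 9 and picks P5; Vantage would get -2.
- Plus: Wexler compares 2, 8, -2, 5, 3 and picks P2; Vantage would get 2.
- Deluxe: Wexler compares -3, 7, 3, 3, 0 and picks P2; Vantage would get -4.
Among -2, 2, -4, the best is 2 at Plus. Subgame-perfect outcome: (Plus, P2) with payoffs (2, 8).
For the simultaneous game, intersect best replies.
Vantage's best replies: P1→Deluxe; P2→Plus; P3→Plus; P4→Basic; P5→Deluxe.
Wexler's best replies: Basic→P5; Plus→P2; Deluxe→P2.
The unique mutual best reply is (Plus, P2), giving (2, 8).
Sequential outcome (Plus, P2) coincides with the Nash profile (Plus, P2).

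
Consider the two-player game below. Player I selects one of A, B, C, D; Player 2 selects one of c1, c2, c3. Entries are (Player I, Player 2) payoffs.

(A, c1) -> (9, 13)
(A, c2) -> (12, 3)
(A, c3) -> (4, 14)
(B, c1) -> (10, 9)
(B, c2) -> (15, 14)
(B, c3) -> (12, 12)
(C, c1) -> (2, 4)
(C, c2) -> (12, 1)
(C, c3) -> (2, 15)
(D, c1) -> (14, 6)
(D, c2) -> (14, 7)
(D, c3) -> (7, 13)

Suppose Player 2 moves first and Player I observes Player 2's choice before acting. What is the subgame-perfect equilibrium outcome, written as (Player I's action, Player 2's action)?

(B, c2)

Backward induction with Player 2 moving first.
- c1: Player I compares 9, 10, 2, 14 and picks D; Player 2 would get 6.
- c2: Player I compares 12, 15, 12, 14 and picks B; Player 2 would get 14.
- c3: Player I compares 4, 12, 2, 7 and picks B; Player 2 would get 12.
Among 6, 14, 12, the best is 14 at c2. Subgame-perfect outcome: (B, c2) with payoffs (15, 14).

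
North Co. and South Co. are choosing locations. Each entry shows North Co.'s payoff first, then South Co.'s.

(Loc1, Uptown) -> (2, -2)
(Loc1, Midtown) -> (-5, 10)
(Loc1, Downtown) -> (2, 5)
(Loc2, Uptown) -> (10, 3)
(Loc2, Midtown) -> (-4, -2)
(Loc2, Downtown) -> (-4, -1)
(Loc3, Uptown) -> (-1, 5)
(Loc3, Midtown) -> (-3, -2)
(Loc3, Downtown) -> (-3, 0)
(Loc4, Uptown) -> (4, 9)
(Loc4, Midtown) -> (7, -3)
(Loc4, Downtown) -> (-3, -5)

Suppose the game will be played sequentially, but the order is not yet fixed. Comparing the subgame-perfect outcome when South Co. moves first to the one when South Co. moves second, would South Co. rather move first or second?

first

If North Co. leads: South Co.'s best replies are Loc1→Midtown, Loc2→Uptown, Loc3→Uptown, Loc4→Uptown; North Co.'s induced payoffs -5, 10, -1, 4; outcome (Loc2, Uptown), payoffs (10, 3).
If South Co. leads: North Co.'s best replies are Uptown→Loc2, Midtown→Loc4, Downtown→Loc1; South Co.'s induced payoffs 3, -3, 5; outcome (Loc1, Downtown), payoffs (2, 5).
South Co. gets 5 moving first and 3 moving second, so South Co. prefers to move first.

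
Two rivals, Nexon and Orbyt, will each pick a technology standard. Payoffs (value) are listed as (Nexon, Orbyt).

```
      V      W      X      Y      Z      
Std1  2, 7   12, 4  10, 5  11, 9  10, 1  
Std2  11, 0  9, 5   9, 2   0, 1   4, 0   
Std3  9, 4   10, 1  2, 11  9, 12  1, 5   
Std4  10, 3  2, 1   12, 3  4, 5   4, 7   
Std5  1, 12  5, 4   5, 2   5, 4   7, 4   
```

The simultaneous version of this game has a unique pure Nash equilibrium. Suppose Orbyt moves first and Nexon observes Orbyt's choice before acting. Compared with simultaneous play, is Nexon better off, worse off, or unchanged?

unchanged

Nexon best-responds to each possible Orbyt move:
- V: BR = Std2, leader payoff 0.
- W: BR = Std1, leader payoff 4.
- X: BR = Std4, leader payoff 3.
- Y: BR = Std1, leader payoff 9.
- Z: BR = Std1, leader payoff 1.
Maximizing over 0, 4, 3, 9, 1, Orbyt chooses Y. Subgame-perfect outcome: (Std1, Y) with payoffs (11, 9).
Under simultaneous play:
Nexon's best replies: V→Std2; W→Std1; X→Std4; Y→Std1; Z→Std1.
Orbyt's best replies: Std1→Y; Std2→W; Std3→Y; Std4→Z; Std5→V.
The unique mutual best reply is (Std1, Y), giving (11, 9).
Nexon earns 11 sequentially versus 11 at the Nash outcome: unchanged.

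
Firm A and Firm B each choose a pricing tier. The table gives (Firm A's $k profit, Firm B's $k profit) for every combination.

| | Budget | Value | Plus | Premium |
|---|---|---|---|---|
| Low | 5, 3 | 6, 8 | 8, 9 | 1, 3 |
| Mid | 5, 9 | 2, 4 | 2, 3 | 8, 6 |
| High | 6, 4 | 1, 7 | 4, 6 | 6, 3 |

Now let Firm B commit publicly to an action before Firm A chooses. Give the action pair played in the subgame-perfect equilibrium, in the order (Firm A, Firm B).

Work backward from Firm A's decision.
- Budget: Firm A compares 5, 5, 6 and picks High; Firm B would get 4.
- Value: Firm A compares 6, 2, 1 and picks Low; Firm B would get 8.
- Plus: Firm A compares 8, 2, 4 and picks Low; Firm B would get 9.
- Premium: Firm A compares 1, 8, 6 and picks Mid; Firm B would get 6.
Among 4, 8, 9, 6, the best is 9 at Plus. Subgame-perfect outcome: (Low, Plus) with payoffs (8, 9).

(Low, Plus)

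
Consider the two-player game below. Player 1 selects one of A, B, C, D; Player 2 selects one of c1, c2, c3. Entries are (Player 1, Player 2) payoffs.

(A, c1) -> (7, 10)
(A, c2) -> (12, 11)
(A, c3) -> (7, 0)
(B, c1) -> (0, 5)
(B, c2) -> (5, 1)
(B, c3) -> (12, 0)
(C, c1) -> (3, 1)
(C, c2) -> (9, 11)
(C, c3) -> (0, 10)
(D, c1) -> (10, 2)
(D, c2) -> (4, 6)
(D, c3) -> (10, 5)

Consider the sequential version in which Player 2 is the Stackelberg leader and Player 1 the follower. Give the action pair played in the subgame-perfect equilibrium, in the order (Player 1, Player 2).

(A, c2)

Work backward from Player 1's decision.
- c1 → Player 1 plays D (best of 7, 0, 3, 10); Player 2 gets 2.
- c2 → Player 1 plays A (best of 12, 5, 9, 4); Player 2 gets 11.
- c3 → Player 1 plays B (best of 7, 12, 0, 10); Player 2 gets 0.
Maximizing over 2, 11, 0, Player 2 chooses c2. Subgame-perfect outcome: (A, c2) with payoffs (12, 11).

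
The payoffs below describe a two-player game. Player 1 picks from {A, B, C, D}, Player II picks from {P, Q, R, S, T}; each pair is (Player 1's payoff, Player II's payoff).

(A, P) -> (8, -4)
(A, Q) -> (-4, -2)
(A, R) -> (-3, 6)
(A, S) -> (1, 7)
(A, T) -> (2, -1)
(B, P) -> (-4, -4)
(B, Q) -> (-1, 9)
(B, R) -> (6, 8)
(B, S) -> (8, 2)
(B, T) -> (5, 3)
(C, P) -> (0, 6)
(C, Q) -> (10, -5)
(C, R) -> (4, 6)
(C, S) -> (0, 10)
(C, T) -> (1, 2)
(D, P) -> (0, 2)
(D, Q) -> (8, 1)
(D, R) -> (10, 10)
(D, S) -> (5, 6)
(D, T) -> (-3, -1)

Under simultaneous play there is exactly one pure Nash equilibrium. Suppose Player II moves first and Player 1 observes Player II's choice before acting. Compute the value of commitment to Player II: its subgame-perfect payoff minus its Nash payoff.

Player 1 best-responds to each possible Player II move:
- P: Player 1 compares 8, -4, 0, 0 and picks A; Player II would get -4.
- Q: Player 1 compares -4, -1, 10, 8 and picks C; Player II would get -5.
- R: Player 1 compares -3, 6, 4, 10 and picks D; Player II would get 10.
- S: Player 1 compares 1, 8, 0, 5 and picks B; Player II would get 2.
- T: Player 1 compares 2, 5, 1, -3 and picks B; Player II would get 3.
Maximizing over -4, -5, 10, 2, 3, Player II chooses R. Subgame-perfect outcome: (D, R) with payoffs (10, 10).
Now find the simultaneous Nash equilibrium.
Player 1's best replies: P→A; Q→C; R→D; S→B; T→B.
Player II's best replies: A→S; B→Q; C→S; D→R.
Only (D, R) has each player best-responding; Nash payoffs (10, 10).
Player II's commitment gain: 10 − 10 = 0.

0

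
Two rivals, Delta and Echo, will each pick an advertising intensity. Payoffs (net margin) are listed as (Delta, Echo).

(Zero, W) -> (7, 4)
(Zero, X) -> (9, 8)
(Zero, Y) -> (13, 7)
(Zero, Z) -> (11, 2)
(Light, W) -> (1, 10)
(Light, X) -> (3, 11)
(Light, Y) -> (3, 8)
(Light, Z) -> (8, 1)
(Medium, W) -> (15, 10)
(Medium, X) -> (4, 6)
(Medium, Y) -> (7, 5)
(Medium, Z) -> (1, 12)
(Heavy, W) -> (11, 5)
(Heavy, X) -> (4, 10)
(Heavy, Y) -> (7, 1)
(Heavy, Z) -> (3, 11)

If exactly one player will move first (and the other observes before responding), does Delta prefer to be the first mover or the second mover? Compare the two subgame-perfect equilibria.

second

If Delta leads: Echo's best replies are Zero→X, Light→X, Medium→Z, Heavy→Z; Delta's induced payoffs 9, 3, 1, 3; outcome (Zero, X), payoffs (9, 8).
If Echo leads: Delta's best replies are W→Medium, X→Zero, Y→Zero, Z→Zero; Echo's induced payoffs 10, 8, 7, 2; outcome (Medium, W), payoffs (15, 10).
Delta gets 9 moving first and 15 moving second, so Delta prefers to move second.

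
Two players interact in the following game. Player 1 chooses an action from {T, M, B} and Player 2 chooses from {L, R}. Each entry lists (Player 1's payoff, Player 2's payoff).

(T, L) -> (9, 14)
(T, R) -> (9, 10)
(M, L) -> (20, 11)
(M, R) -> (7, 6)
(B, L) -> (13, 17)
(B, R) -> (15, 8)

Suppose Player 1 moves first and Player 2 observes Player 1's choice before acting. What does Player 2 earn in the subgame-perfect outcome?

Work backward from Player 2's decision.
- T: Player 2 compares 14, 10 and picks L; Player 1 would get 9.
- M: Player 2 compares 11, 6 and picks L; Player 1 would get 20.
- B: Player 2 compares 17, 8 and picks L; Player 1 would get 13.
Player 1's induced payoffs are 9, 20, 13, so Player 1 commits to M. Subgame-perfect outcome: (M, L) with payoffs (20, 11).

11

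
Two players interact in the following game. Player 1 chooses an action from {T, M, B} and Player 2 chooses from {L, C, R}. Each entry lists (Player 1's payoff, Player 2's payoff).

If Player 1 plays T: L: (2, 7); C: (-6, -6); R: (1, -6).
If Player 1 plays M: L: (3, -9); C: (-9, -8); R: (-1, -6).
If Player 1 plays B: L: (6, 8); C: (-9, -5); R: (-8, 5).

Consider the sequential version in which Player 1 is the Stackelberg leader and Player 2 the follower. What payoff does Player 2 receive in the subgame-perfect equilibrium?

Backward induction with Player 1 moving first.
- T: BR = L, leader payoff 2.
- M: BR = R, leader payoff -1.
- B: BR = L, leader payoff 6.
Player 1's induced payoffs are 2, -1, 6, so Player 1 commits to B. Subgame-perfect outcome: (B, L) with payoffs (6, 8).

8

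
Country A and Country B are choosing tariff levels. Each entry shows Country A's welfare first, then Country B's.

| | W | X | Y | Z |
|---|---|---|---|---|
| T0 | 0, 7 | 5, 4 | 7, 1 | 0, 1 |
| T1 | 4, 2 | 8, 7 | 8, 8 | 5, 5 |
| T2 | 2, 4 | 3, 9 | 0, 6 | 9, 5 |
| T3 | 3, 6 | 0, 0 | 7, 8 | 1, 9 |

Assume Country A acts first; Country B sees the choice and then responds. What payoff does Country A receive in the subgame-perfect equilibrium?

8

Backward induction with Country A moving first.
- T0: BR = W, leader payoff 0.
- T1: BR = Y, leader payoff 8.
- T2: BR = X, leader payoff 3.
- T3: BR = Z, leader payoff 1.
Maximizing over 0, 8, 3, 1, Country A chooses T1. Subgame-perfect outcome: (T1, Y) with payoffs (8, 8).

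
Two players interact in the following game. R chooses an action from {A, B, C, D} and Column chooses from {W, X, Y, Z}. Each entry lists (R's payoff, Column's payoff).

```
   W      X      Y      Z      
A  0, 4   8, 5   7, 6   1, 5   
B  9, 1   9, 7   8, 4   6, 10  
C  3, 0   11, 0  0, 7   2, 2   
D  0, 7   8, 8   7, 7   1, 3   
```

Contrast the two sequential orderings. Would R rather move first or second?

first

If R leads: Column's best replies are A→Y, B→Z, C→Y, D→X; R's induced payoffs 7, 6, 0, 8; outcome (D, X), payoffs (8, 8).
If Column leads: R's best replies are W→B, X→C, Y→B, Z→B; Column's induced payoffs 1, 0, 4, 10; outcome (B, Z), payoffs (6, 10).
R gets 8 moving first and 6 moving second, so R prefers to move first.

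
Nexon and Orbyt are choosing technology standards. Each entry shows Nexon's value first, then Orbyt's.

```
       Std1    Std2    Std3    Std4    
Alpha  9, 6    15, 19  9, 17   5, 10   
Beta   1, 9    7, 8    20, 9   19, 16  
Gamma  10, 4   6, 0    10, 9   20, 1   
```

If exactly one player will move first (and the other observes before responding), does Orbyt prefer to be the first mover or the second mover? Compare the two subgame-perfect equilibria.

If Nexon leads: Orbyt's best replies are Alpha→Std2, Beta→Std4, Gamma→Std3; Nexon's induced payoffs 15, 19, 10; outcome (Beta, Std4), payoffs (19, 16).
If Orbyt leads: Nexon's best replies are Std1→Gamma, Std2→Alpha, Std3→Beta, Std4→Gamma; Orbyt's induced payoffs 4, 19, 9, 1; outcome (Alpha, Std2), payoffs (15, 19).
Orbyt gets 19 moving first and 16 moving second, so Orbyt prefers to move first.

first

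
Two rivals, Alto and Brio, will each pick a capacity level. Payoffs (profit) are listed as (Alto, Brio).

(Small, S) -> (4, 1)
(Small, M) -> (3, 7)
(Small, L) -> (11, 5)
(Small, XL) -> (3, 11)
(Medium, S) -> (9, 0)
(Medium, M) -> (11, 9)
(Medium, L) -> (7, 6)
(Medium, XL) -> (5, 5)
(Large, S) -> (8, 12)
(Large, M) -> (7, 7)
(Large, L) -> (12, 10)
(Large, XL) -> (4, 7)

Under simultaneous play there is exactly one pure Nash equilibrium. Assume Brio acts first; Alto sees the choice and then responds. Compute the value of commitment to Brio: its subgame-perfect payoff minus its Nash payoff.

1

Backward induction with Brio moving first.
- S → Alto plays Medium (best of 4, 9, 8); Brio gets 0.
- M → Alto plays Medium (best of 3, 11, 7); Brio gets 9.
- L → Alto plays Large (best of 11, 7, 12); Brio gets 10.
- XL → Alto plays Medium (best of 3, 5, 4); Brio gets 5.
Maximizing over 0, 9, 10, 5, Brio chooses L. Subgame-perfect outcome: (Large, L) with payoffs (12, 10).
Now find the simultaneous Nash equilibrium.
Alto's best replies: S→Medium; M→Medium; L→Large; XL→Medium.
Brio's best replies: Small→XL; Medium→M; Large→S.
The unique mutual best reply is (Medium, M), giving (11, 9).
Brio's commitment gain: 10 − 9 = 1.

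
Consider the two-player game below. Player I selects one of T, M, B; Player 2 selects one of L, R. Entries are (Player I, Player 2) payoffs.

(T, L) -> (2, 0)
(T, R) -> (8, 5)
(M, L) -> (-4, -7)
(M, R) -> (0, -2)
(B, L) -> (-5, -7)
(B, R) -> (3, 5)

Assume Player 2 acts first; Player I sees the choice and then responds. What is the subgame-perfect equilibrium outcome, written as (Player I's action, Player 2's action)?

(T, R)

Work backward from Player I's decision.
- L: Player I compares 2, -4, -5 and picks T; Player 2 would get 0.
- R: Player I compares 8, 0, 3 and picks T; Player 2 would get 5.
Player 2's induced payoffs are 0, 5, so Player 2 commits to R. Subgame-perfect outcome: (T, R) with payoffs (8, 5).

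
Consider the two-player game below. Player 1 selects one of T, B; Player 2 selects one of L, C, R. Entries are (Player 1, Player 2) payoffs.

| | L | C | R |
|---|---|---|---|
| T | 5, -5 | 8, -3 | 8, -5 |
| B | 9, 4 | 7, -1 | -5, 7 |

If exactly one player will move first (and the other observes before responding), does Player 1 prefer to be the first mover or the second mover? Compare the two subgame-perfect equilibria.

second

If Player 1 leads: Player 2's best replies are T→C, B→R; Player 1's induced payoffs 8, -5; outcome (T, C), payoffs (8, -3).
If Player 2 leads: Player 1's best replies are L→B, C→T, R→T; Player 2's induced payoffs 4, -3, -5; outcome (B, L), payoffs (9, 4).
Player 1 gets 8 moving first and 9 moving second, so Player 1 prefers to move second.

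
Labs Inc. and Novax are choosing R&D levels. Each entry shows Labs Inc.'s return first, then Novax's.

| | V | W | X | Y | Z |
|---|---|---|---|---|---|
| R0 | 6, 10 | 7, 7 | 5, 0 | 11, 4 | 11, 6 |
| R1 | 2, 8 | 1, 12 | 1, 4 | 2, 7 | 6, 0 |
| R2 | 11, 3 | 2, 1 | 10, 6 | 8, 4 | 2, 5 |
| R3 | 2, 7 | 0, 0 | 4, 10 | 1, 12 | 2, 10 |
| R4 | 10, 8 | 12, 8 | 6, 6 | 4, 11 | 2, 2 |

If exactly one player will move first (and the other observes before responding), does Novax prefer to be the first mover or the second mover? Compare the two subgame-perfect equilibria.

first

If Labs Inc. leads: Novax's best replies are R0→V, R1→W, R2→X, R3→Y, R4→Y; Labs Inc.'s induced payoffs 6, 1, 10, 1, 4; outcome (R2, X), payoffs (10, 6).
If Novax leads: Labs Inc.'s best replies are V→R2, W→R4, X→R2, Y→R0, Z→R0; Novax's induced payoffs 3, 8, 6, 4, 6; outcome (R4, W), payoffs (12, 8).
Novax gets 8 moving first and 6 moving second, so Novax prefers to move first.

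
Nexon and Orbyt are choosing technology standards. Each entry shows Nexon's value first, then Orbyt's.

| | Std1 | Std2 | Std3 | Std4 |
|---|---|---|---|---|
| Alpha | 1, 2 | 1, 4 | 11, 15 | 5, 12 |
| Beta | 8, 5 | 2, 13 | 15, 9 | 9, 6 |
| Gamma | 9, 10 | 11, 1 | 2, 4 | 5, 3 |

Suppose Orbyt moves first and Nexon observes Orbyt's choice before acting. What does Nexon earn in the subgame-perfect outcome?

Solve by backward induction (Orbyt leads).
- Std1: Nexon compares 1, 8, 9 and picks Gamma; Orbyt would get 10.
- Std2: Nexon compares 1, 2, 11 and picks Gamma; Orbyt would get 1.
- Std3: Nexon compares 11, 15, 2 and picks Beta; Orbyt would get 9.
- Std4: Nexon compares 5, 9, 5 and picks Beta; Orbyt would get 6.
Among 10, 1, 9, 6, the best is 10 at Std1. Subgame-perfect outcome: (Gamma, Std1) with payoffs (9, 10).

9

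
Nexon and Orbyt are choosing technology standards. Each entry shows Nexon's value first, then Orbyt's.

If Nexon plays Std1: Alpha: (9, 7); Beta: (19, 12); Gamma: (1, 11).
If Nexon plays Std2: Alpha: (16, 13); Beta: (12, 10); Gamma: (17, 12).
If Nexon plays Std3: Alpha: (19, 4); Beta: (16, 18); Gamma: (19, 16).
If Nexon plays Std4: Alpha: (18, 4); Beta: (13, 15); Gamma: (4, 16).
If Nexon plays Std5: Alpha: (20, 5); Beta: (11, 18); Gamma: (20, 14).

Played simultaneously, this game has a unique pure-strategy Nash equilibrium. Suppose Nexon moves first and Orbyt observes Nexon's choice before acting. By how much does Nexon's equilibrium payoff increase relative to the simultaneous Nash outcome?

Orbyt best-responds to each possible Nexon move:
- Std1: Orbyt compares 7, 12, 11 and picks Beta; Nexon would get 19.
- Std2: Orbyt compares 13, 10, 12 and picks Alpha; Nexon would get 16.
- Std3: Orbyt compares 4, 18, 16 and picks Beta; Nexon would get 16.
- Std4: Orbyt compares 4, 15, 16 and picks Gamma; Nexon would get 4.
- Std5: Orbyt compares 5, 18, 14 and picks Beta; Nexon would get 11.
Among 19, 16, 16, 4, 11, the best is 19 at Std1. Subgame-perfect outcome: (Std1, Beta) with payoffs (19, 12).
For the simultaneous game, intersect best replies.
Nexon's best replies: Alpha→Std5; Beta→Std1; Gamma→Std5.
Orbyt's best replies: Std1→Beta; Std2→Alpha; Std3→Beta; Std4→Gamma; Std5→Beta.
Only (Std1, Beta) has each player best-responding; Nash payoffs (19, 12).
Nexon's commitment gain: 19 − 19 = 0.

0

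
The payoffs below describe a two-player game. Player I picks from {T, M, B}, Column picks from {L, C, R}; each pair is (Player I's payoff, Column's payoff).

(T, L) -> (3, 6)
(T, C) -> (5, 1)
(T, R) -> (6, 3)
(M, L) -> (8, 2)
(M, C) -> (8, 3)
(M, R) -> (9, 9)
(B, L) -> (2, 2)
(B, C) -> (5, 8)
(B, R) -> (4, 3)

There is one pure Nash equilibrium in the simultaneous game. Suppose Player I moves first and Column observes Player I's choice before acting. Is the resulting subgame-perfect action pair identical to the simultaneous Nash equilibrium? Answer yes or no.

yes

Solve by backward induction (Player I leads).
- T: Column compares 6, 1, 3 and picks L; Player I would get 3.
- M: Column compares 2, 3, 9 and picks R; Player I would get 9.
- B: Column compares 2, 8, 3 and picks C; Player I would get 5.
Among 3, 9, 5, the best is 9 at M. Subgame-perfect outcome: (M, R) with payoffs (9, 9).
For the simultaneous game, intersect best replies.
Player I's best replies: L→M; C→M; R→M.
Column's best replies: T→L; M→R; B→C.
Only (M, R) has each player best-responding; Nash payoffs (9, 9).
Sequential outcome (M, R) coincides with the Nash profile (M, R).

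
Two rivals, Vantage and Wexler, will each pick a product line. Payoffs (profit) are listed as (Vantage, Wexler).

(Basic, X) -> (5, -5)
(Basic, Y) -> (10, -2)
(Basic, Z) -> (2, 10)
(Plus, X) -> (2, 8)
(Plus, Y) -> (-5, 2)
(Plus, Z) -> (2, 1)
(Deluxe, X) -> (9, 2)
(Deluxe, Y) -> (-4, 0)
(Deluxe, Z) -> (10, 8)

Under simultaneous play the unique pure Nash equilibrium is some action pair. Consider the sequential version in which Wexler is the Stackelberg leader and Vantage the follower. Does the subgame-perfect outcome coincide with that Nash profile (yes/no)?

yes

Solve by backward induction (Wexler leads).
- X: Vantage compares 5, 2, 9 and picks Deluxe; Wexler would get 2.
- Y: Vantage compares 10, -5, -4 and picks Basic; Wexler would get -2.
- Z: Vantage compares 2, 2, 10 and picks Deluxe; Wexler would get 8.
Among 2, -2, 8, the best is 8 at Z. Subgame-perfect outcome: (Deluxe, Z) with payoffs (10, 8).
Now find the simultaneous Nash equilibrium.
Vantage's best replies: X→Deluxe; Y→Basic; Z→Deluxe.
Wexler's best replies: Basic→Z; Plus→X; Deluxe→Z.
Only (Deluxe, Z) has each player best-responding; Nash payoffs (10, 8).
Sequential outcome (Deluxe, Z) coincides with the Nash profile (Deluxe, Z).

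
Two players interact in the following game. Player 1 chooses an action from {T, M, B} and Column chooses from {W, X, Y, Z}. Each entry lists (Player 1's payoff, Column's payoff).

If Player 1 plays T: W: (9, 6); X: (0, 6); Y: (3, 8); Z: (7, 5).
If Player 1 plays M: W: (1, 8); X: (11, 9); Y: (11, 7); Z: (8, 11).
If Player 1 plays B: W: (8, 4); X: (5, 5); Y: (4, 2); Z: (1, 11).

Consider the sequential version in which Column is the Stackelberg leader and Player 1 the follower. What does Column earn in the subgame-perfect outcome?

11

Work backward from Player 1's decision.
- W → Player 1 plays T (best of 9, 1, 8); Column gets 6.
- X → Player 1 plays M (best of 0, 11, 5); Column gets 9.
- Y → Player 1 plays M (best of 3, 11, 4); Column gets 7.
- Z → Player 1 plays M (best of 7, 8, 1); Column gets 11.
Column's induced payoffs are 6, 9, 7, 11, so Column commits to Z. Subgame-perfect outcome: (M, Z) with payoffs (8, 11).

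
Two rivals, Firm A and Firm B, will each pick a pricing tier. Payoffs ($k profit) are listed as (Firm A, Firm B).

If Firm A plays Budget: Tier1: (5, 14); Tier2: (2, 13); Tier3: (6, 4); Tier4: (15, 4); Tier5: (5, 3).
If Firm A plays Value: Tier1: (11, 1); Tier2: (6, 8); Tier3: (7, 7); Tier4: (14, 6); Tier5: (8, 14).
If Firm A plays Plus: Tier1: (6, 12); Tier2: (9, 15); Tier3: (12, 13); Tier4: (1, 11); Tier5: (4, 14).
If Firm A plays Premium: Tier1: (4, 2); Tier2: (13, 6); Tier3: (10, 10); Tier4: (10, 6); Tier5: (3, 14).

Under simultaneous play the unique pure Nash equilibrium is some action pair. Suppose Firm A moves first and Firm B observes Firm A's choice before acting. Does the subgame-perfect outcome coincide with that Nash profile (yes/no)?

Firm B best-responds to each possible Firm A move:
- Budget: BR = Tier1, leader payoff 5.
- Value: BR = Tier5, leader payoff 8.
- Plus: BR = Tier2, leader payoff 9.
- Premium: BR = Tier5, leader payoff 3.
Among 5, 8, 9, 3, the best is 9 at Plus. Subgame-perfect outcome: (Plus, Tier2) with payoffs (9, 15).
For the simultaneous game, intersect best replies.
Firm A's best replies: Tier1→Value; Tier2→Premium; Tier3→Plus; Tier4→Budget; Tier5→Value.
Firm B's best replies: Budget→Tier1; Value→Tier5; Plus→Tier2; Premium→Tier5.
Only (Value, Tier5) has each player best-responding; Nash payoffs (8, 14).
Sequential outcome (Plus, Tier2) differs from the Nash profile (Value, Tier5).

no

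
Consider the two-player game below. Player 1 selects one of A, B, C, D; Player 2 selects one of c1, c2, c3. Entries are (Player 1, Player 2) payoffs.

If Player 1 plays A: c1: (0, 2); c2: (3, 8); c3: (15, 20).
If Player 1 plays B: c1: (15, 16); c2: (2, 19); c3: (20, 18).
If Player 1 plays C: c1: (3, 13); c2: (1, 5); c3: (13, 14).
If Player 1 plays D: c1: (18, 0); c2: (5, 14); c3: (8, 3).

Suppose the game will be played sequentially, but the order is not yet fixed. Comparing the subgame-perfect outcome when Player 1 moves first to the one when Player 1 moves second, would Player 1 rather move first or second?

If Player 1 leads: Player 2's best replies are A→c3, B→c2, C→c3, D→c2; Player 1's induced payoffs 15, 2, 13, 5; outcome (A, c3), payoffs (15, 20).
If Player 2 leads: Player 1's best replies are c1→D, c2→D, c3→B; Player 2's induced payoffs 0, 14, 18; outcome (B, c3), payoffs (20, 18).
Player 1 gets 15 moving first and 20 moving second, so Player 1 prefers to move second.

second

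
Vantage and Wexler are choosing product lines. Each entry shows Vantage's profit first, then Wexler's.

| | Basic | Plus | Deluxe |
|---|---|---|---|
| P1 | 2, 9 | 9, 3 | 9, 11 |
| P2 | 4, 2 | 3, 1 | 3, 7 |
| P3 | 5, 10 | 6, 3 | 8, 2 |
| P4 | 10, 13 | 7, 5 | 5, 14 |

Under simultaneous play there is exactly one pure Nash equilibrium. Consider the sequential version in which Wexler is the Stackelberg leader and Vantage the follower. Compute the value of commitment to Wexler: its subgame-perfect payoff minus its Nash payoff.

2

Backward induction with Wexler moving first.
- Basic → Vantage plays P4 (best of 2, 4, 5, 10); Wexler gets 13.
- Plus → Vantage plays P1 (best of 9, 3, 6, 7); Wexler gets 3.
- Deluxe → Vantage plays P1 (best of 9, 3, 8, 5); Wexler gets 11.
Among 13, 3, 11, the best is 13 at Basic. Subgame-perfect outcome: (P4, Basic) with payoffs (10, 13).
Now find the simultaneous Nash equilibrium.
Vantage's best replies: Basic→P4; Plus→P1; Deluxe→P1.
Wexler's best replies: P1→Deluxe; P2→Deluxe; P3→Basic; P4→Deluxe.
Only (P1, Deluxe) has each player best-responding; Nash payoffs (9, 11).
Wexler's commitment gain: 13 − 11 = 2.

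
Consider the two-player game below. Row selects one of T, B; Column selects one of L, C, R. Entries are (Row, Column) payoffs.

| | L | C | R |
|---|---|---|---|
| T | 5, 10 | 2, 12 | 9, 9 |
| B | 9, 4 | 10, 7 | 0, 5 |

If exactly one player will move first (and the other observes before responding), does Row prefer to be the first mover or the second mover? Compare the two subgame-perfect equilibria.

first

If Row leads: Column's best replies are T→C, B→C; Row's induced payoffs 2, 10; outcome (B, C), payoffs (10, 7).
If Column leads: Row's best replies are L→B, C→B, R→T; Column's induced payoffs 4, 7, 9; outcome (T, R), payoffs (9, 9).
Row gets 10 moving first and 9 moving second, so Row prefers to move first.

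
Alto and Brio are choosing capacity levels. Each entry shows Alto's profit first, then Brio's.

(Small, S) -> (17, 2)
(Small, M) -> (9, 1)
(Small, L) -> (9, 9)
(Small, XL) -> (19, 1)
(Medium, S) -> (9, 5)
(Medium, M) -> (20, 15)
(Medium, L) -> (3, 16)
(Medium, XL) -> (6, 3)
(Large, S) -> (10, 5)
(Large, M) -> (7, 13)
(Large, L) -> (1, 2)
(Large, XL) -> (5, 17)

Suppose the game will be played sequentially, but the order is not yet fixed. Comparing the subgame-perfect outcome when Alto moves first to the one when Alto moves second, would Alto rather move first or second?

If Alto leads: Brio's best replies are Small→L, Medium→L, Large→XL; Alto's induced payoffs 9, 3, 5; outcome (Small, L), payoffs (9, 9).
If Brio leads: Alto's best replies are S→Small, M→Medium, L→Small, XL→Small; Brio's induced payoffs 2, 15, 9, 1; outcome (Medium, M), payoffs (20, 15).
Alto gets 9 moving first and 20 moving second, so Alto prefers to move second.

second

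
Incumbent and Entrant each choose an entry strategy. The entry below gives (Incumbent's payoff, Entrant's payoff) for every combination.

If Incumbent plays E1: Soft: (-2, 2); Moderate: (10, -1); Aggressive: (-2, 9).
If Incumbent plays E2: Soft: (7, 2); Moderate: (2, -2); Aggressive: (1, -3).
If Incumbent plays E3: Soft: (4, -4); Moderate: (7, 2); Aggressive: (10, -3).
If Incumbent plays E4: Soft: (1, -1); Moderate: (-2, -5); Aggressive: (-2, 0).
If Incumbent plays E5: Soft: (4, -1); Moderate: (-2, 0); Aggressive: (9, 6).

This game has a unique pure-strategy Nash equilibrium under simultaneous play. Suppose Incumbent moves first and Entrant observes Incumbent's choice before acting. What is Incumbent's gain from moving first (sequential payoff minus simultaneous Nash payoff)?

Backward induction with Incumbent moving first.
- E1 → Entrant plays Aggressive (best of 2, -1, 9); Incumbent gets -2.
- E2 → Entrant plays Soft (best of 2, -2, -3); Incumbent gets 7.
- E3 → Entrant plays Moderate (best of -4, 2, -3); Incumbent gets 7.
- E4 → Entrant plays Aggressive (best of -1, -5, 0); Incumbent gets -2.
- E5 → Entrant plays Aggressive (best of -1, 0, 6); Incumbent gets 9.
Among -2, 7, 7, -2, 9, the best is 9 at E5. Subgame-perfect outcome: (E5, Aggressive) with payoffs (9, 6).
Under simultaneous play:
Incumbent's best replies: Soft→E2; Moderate→E1; Aggressive→E3.
Entrant's best replies: E1→Aggressive; E2→Soft; E3→Moderate; E4→Aggressive; E5→Aggressive.
The unique mutual best reply is (E2, Soft), giving (7, 2).
Incumbent's commitment gain: 9 − 7 = 2.

2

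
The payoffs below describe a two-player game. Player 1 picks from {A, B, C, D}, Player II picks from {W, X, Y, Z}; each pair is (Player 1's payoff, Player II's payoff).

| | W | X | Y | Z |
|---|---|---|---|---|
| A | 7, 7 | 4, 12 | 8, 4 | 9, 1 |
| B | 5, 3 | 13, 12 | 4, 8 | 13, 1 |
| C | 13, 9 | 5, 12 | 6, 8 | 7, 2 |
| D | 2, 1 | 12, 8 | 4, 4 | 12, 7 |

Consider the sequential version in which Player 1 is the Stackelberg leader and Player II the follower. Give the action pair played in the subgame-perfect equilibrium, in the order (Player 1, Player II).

(B, X)

Work backward from Player II's decision.
- A: BR = X, leader payoff 4.
- B: BR = X, leader payoff 13.
- C: BR = X, leader payoff 5.
- D: BR = X, leader payoff 12.
Maximizing over 4, 13, 5, 12, Player 1 chooses B. Subgame-perfect outcome: (B, X) with payoffs (13, 12).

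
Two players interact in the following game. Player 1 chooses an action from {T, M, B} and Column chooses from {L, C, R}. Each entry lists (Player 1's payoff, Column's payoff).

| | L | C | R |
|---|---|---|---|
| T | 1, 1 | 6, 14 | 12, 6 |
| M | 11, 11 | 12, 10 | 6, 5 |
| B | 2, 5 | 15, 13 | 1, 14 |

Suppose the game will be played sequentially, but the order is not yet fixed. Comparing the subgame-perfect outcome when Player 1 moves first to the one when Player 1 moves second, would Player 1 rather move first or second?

If Player 1 leads: Column's best replies are T→C, M→L, B→R; Player 1's induced payoffs 6, 11, 1; outcome (M, L), payoffs (11, 11).
If Column leads: Player 1's best replies are L→M, C→B, R→T; Column's induced payoffs 11, 13, 6; outcome (B, C), payoffs (15, 13).
Player 1 gets 11 moving first and 15 moving second, so Player 1 prefers to move second.

second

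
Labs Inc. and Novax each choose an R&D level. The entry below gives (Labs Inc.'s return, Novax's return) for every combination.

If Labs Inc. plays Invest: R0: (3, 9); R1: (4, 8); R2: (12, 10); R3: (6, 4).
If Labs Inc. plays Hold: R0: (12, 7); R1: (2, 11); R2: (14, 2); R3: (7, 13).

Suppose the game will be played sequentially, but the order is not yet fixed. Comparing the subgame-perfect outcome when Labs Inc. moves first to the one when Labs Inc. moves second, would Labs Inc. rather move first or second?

If Labs Inc. leads: Novax's best replies are Invest→R2, Hold→R3; Labs Inc.'s induced payoffs 12, 7; outcome (Invest, R2), payoffs (12, 10).
If Novax leads: Labs Inc.'s best replies are R0→Hold, R1→Invest, R2→Hold, R3→Hold; Novax's induced payoffs 7, 8, 2, 13; outcome (Hold, R3), payoffs (7, 13).
Labs Inc. gets 12 moving first and 7 moving second, so Labs Inc. prefers to move first.

first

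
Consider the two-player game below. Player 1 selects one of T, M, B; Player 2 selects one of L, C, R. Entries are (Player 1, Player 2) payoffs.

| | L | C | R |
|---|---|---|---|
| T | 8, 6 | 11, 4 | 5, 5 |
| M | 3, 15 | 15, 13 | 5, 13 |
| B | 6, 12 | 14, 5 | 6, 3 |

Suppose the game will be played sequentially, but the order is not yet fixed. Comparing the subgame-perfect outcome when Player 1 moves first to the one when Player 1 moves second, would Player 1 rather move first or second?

second

If Player 1 leads: Player 2's best replies are T→L, M→L, B→L; Player 1's induced payoffs 8, 3, 6; outcome (T, L), payoffs (8, 6).
If Player 2 leads: Player 1's best replies are L→T, C→M, R→B; Player 2's induced payoffs 6, 13, 3; outcome (M, C), payoffs (15, 13).
Player 1 gets 8 moving first and 15 moving second, so Player 1 prefers to move second.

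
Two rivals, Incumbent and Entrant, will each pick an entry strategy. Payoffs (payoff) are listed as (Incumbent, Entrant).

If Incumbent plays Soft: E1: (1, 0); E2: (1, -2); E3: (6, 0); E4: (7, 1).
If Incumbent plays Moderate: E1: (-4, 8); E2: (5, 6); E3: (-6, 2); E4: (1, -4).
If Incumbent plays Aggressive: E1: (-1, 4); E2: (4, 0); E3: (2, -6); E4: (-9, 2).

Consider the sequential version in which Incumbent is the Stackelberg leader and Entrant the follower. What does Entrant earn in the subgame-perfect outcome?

1

Backward induction with Incumbent moving first.
- Soft: BR = E4, leader payoff 7.
- Moderate: BR = E1, leader payoff -4.
- Aggressive: BR = E1, leader payoff -1.
Maximizing over 7, -4, -1, Incumbent chooses Soft. Subgame-perfect outcome: (Soft, E4) with payoffs (7, 1).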